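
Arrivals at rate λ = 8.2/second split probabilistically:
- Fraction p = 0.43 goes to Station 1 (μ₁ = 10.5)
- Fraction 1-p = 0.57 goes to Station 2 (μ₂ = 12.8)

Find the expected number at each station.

Effective rates: λ₁ = 8.2×0.43 = 3.526, λ₂ = 8.2×0.57 = 4.674
Station 1: ρ₁ = 3.526/10.5 = 0.3358, L₁ = ρ₁/(1-ρ₁) = 0.3358/(1-0.3358) = 0.5056
Station 2: ρ₂ = 4.674/12.8 = 0.36516, L₂ = ρ₂/(1-ρ₂) = 0.36516/(1-0.36516) = 0.5752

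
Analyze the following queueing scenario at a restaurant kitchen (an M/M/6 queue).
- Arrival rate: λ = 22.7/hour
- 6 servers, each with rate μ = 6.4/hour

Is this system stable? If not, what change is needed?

Stability requires ρ = λ/(cμ) < 1
ρ = 22.7/(6 × 6.4) = 22.7/38.40 = 0.5911
Since 0.5911 < 1, the system is STABLE.
The servers are busy 59.11% of the time.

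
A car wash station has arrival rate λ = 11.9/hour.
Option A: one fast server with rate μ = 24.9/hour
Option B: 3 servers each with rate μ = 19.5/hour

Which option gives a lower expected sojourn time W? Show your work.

Option A: single server μ = 24.9 (M/M/1)
  ρ_A = 11.9/24.9 = 0.4779
  W_A = 1/(μ-λ) = 1/(24.9-11.9) = 1/13.00 = 0.07692

Option B: 3 servers μ = 19.5 (M/M/3)
  ρ_B = λ/(cμ) = 11.9/(3×19.5) = 0.2034
  Offered load a = λ/μ = cρ = 11.9/19.5 = 0.6103
  P₀ = [ Σₙ₌₀^2 aⁿ/n! + a^3/(3!(1-ρ)) ]⁻¹
  Σ = a^0/0! + a^1/1! + a^2/2! = 1.0000 + 0.6103 + 0.1862 = 1.7965
  a^3/(3!(1-ρ)) = 0.22727/(6 × 0.79658) = 0.04755
  P₀ = 1/(1.7965 + 0.04755) = 0.5423
  Lq = P₀·a^3·ρ / (3!(1-ρ)²) = 0.54230 × 0.22727 × 0.20342 / (6 × 0.63454) = 0.006585
  Wq_B = Lq/λ = 0.006585/11.9 = 0.00055336
  W_B = Wq_B + 1/μ = 0.00055336 + 0.051282 = 0.05184

Since W_B = 0.05184 < W_A = 0.07692, Option B (multiple servers) has the shorter time in system.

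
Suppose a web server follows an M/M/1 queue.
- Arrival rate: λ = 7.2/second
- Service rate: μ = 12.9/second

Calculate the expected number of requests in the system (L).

ρ = λ/μ = 7.2/12.9 = 0.5581
For M/M/1: L = λ/(μ-λ)
L = 7.2/(12.9-7.2) = 7.2/5.70
L = 1.2632 requests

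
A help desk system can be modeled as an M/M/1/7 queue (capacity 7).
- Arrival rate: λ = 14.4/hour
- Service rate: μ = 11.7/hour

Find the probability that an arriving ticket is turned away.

ρ = λ/μ = 14.4/11.7 = 1.23077
P₀ = (1-ρ)/(1-ρ^(K+1)) = (1-1.23077)/(1-1.23077^8) = -0.2308/-4.2652 = 0.05411
P_K = P₀×ρ^K = 0.05411 × 1.23077^7 = 0.05411 × 4.2780 = 0.2315
Blocking probability = 23.15%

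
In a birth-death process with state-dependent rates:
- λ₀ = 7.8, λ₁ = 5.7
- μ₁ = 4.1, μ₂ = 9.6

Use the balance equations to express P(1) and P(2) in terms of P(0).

Balance equations:
State 0: λ₀P₀ = μ₁P₁ → P₁ = (λ₀/μ₁)P₀ = (7.8/4.1)P₀ = 1.9024P₀
State 1: P₂ = (λ₀λ₁)/(μ₁μ₂)P₀ = (7.8×5.7)/(4.1×9.6)P₀ = 1.1296P₀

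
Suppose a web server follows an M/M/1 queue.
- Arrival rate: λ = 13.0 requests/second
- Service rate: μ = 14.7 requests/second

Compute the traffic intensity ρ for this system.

Server utilization: ρ = λ/μ
ρ = 13.0/14.7 = 0.8844
The server is busy 88.44% of the time.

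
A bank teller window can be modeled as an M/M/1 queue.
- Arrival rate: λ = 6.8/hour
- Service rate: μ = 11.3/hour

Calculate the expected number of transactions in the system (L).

ρ = λ/μ = 6.8/11.3 = 0.6018
For M/M/1: L = λ/(μ-λ)
L = 6.8/(11.3-6.8) = 6.8/4.50
L = 1.5111 transactions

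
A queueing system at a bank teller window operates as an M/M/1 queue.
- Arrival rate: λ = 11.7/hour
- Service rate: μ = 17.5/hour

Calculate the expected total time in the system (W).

First, compute utilization: ρ = λ/μ = 11.7/17.5 = 0.6686
For M/M/1: W = 1/(μ-λ)
W = 1/(17.5-11.7) = 1/5.80
W = 0.1724 hours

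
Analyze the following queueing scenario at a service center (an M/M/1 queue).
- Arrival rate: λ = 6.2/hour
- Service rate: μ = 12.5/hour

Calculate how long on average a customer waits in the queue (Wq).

First, compute utilization: ρ = λ/μ = 6.2/12.5 = 0.4960
For M/M/1: Wq = λ/(μ(μ-λ))
Wq = 6.2/(12.5 × (12.5-6.2))
Wq = 6.2/(12.5 × 6.30)
Wq = 0.07873 hours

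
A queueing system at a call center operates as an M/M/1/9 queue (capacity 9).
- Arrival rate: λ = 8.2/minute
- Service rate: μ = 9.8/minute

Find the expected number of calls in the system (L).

ρ = λ/μ = 8.2/9.8 = 0.836735
P₀ = (1-ρ)/(1-ρ^(K+1)) = (1-0.836735)/(1-0.836735^10) = 0.1633/0.8318 = 0.1963
P_K = P₀×ρ^K = 0.1963 × 0.836735^9 = 0.1963 × 0.2010 = 0.03946
L = ρ[1 - (K+1)ρ^K + Kρ^(K+1)] / [(1-ρ)(1-ρ^(K+1))]
L = 0.836735 × (1 - 10×0.201044 + 9×0.168221) / ((1 - 0.836735) × (1 - 0.168221)) = 3.1026 calls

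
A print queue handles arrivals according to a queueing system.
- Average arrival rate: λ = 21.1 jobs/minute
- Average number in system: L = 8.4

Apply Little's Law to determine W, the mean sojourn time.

Little's Law: L = λW, so W = L/λ
W = 8.4/21.1 = 0.3981 minutes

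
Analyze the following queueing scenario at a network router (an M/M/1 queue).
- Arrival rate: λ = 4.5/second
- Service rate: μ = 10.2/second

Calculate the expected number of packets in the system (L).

ρ = λ/μ = 4.5/10.2 = 0.4412
For M/M/1: L = λ/(μ-λ)
L = 4.5/(10.2-4.5) = 4.5/5.70
L = 0.7895 packets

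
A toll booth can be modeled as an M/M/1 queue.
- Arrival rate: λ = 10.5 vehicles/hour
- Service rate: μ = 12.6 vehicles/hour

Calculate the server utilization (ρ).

Server utilization: ρ = λ/μ
ρ = 10.5/12.6 = 0.8333
The server is busy 83.33% of the time.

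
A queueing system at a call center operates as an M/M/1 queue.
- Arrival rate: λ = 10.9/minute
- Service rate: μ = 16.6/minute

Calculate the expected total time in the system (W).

First, compute utilization: ρ = λ/μ = 10.9/16.6 = 0.6566
For M/M/1: W = 1/(μ-λ)
W = 1/(16.6-10.9) = 1/5.70
W = 0.1754 minutes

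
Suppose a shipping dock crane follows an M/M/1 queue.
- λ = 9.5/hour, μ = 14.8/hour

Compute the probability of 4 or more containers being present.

ρ = λ/μ = 9.5/14.8 = 0.6419
P(N ≥ n) = ρⁿ
P(N ≥ 4) = 0.6419^4
P(N ≥ 4) = 0.1698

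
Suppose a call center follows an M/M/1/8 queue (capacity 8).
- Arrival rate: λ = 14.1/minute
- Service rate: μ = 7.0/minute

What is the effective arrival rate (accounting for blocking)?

ρ = λ/μ = 14.1/7.0 = 2.014286
P₀ = (1-ρ)/(1-ρ^(K+1)) = (1-2.014286)/(1-2.014286^9) = -1.0143/-544.8712 = 0.001862
P_K = P₀×ρ^K = 0.0018615 × 2.014286^8 = 0.0018615 × 270.9999 = 0.5045
λ_eff = λ(1-P_K) = 14.1 × (1 - 0.50447) = 14.1 × 0.49553 = 6.9870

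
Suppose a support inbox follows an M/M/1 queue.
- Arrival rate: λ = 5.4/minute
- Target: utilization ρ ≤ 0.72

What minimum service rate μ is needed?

ρ = λ/μ, so μ = λ/ρ
μ ≥ 5.4/0.72 = 7.5000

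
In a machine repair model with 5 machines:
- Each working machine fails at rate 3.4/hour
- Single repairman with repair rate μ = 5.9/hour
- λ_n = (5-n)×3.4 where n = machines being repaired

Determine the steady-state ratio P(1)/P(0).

P(1)/P(0) = ∏_{i=0}^{1-1} λ_i/μ_{i+1}
= (5-0)×3.4/5.9
= 2.8814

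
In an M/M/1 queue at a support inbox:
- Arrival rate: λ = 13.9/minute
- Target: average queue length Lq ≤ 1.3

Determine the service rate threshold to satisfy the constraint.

For M/M/1: Lq = λ²/(μ(μ-λ))
Need Lq ≤ 1.3, i.e. μ(μ-λ) ≥ λ²/1.3
μ² - 13.9μ - 193.21/1.3 ≥ 0  →  μ² - 13.9μ - 148.62308 ≥ 0
Quadratic formula (positive root): μ = [λ + √(λ² + 4×148.62308)]/2
Discriminant: 193.21 + 4×148.62308 = 787.7023, √787.7023 = 28.0660
μ ≥ (13.9 + 28.0660)/2 = 20.9830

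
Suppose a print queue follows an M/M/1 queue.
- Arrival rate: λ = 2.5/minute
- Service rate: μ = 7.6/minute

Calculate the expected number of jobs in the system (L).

ρ = λ/μ = 2.5/7.6 = 0.3289
For M/M/1: L = λ/(μ-λ)
L = 2.5/(7.6-2.5) = 2.5/5.10
L = 0.4902 jobs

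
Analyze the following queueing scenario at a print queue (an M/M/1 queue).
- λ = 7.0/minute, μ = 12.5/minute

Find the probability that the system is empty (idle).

ρ = λ/μ = 7.0/12.5 = 0.5600
P(0) = 1 - ρ = 1 - 0.5600 = 0.4400
The server is idle 44.00% of the time.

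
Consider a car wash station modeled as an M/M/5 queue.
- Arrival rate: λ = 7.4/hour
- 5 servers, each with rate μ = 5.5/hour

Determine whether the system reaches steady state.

Stability requires ρ = λ/(cμ) < 1
ρ = 7.4/(5 × 5.5) = 7.4/27.50 = 0.2691
Since 0.2691 < 1, the system is STABLE.
The servers are busy 26.91% of the time.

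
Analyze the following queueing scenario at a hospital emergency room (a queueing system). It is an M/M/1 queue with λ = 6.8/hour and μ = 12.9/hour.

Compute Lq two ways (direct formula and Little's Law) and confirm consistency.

Method 1 (direct): Lq = λ²/(μ(μ-λ)) = 46.24/(12.9 × 6.10) = 0.5876

Method 2 (Little's Law):
W = 1/(μ-λ) = 1/6.10 = 0.163934
Wq = W - 1/μ = 0.163934 - 0.0775194 = 0.086415
Lq = λWq = 6.8 × 0.086415 = 0.5876 ✔ (matches Method 1)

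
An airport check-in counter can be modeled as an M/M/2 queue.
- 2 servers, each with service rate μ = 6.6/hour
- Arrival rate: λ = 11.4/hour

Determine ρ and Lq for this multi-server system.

Traffic intensity: ρ = λ/(cμ) = 11.4/(2×6.6) = 0.8636
Since ρ = 0.8636 < 1, system is stable.
Offered load a = λ/μ = cρ = 11.4/6.6 = 1.7273
P₀ = [ Σₙ₌₀^1 aⁿ/n! + a^2/(2!(1-ρ)) ]⁻¹
Σ = a^0/0! + a^1/1! = 1.0000 + 1.7273 = 2.7273
a^2/(2!(1-ρ)) = 2.98347/(2 × 0.136364) = 10.9394
P₀ = 1/(2.7273 + 10.9394) = 0.07317
Lq = P₀·a^2·ρ / (2!(1-ρ)²) = 0.0731707 × 2.98347 × 0.863636 / (2 × 0.0185950) = 5.0695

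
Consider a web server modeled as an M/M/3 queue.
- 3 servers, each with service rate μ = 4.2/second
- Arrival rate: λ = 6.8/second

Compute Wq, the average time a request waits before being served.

Traffic intensity: ρ = λ/(cμ) = 6.8/(3×4.2) = 0.5397
Since ρ = 0.5397 < 1, system is stable.
Offered load a = λ/μ = cρ = 6.8/4.2 = 1.6190
P₀ = [ Σₙ₌₀^2 aⁿ/n! + a^3/(3!(1-ρ)) ]⁻¹
Σ = a^0/0! + a^1/1! + a^2/2! = 1.0000 + 1.6190 + 1.3107 = 3.9297
a^3/(3!(1-ρ)) = 4.2440/(6 × 0.46032) = 1.5366
P₀ = 1/(3.9297 + 1.5366) = 0.1829
Lq = P₀·a^3·ρ / (3!(1-ρ)²) = 0.18294 × 4.2440 × 0.53968 / (6 × 0.21189) = 0.3296
Wq = Lq/λ = 0.3296/6.8 = 0.04847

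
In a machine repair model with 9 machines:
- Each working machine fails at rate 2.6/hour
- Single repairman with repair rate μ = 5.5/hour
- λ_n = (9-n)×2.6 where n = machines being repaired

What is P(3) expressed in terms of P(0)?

P(3)/P(0) = ∏_{i=0}^{3-1} λ_i/μ_{i+1}
= (9-0)×2.6/5.5 × (9-1)×2.6/5.5 × (9-2)×2.6/5.5
= 53.2430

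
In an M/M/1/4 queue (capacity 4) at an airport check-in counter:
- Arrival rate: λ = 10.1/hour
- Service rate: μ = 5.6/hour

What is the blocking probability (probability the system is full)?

ρ = λ/μ = 10.1/5.6 = 1.80357
P₀ = (1-ρ)/(1-ρ^(K+1)) = (1-1.80357)/(1-1.80357^5) = -0.8036/-18.0838 = 0.04444
P_K = P₀×ρ^K = 0.04444 × 1.80357^4 = 0.04444 × 10.5811 = 0.4702
Blocking probability = 47.02%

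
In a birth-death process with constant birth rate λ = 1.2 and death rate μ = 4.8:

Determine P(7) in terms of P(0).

For constant rates: P(n)/P(0) = (λ/μ)^n
P(7)/P(0) = (1.2/4.8)^7 = 0.2500^7 = 0.00006104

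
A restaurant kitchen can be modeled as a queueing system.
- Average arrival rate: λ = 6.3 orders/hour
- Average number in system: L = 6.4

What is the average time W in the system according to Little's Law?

Little's Law: L = λW, so W = L/λ
W = 6.4/6.3 = 1.0159 hours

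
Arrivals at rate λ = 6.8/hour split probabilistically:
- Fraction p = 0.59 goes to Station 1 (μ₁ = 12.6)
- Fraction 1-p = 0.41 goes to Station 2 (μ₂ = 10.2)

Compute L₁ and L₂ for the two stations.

Effective rates: λ₁ = 6.8×0.59 = 4.012, λ₂ = 6.8×0.41 = 2.788
Station 1: ρ₁ = 4.012/12.6 = 0.31841, L₁ = ρ₁/(1-ρ₁) = 0.31841/(1-0.31841) = 0.4672
Station 2: ρ₂ = 2.788/10.2 = 0.2733, L₂ = ρ₂/(1-ρ₂) = 0.2733/(1-0.2733) = 0.3761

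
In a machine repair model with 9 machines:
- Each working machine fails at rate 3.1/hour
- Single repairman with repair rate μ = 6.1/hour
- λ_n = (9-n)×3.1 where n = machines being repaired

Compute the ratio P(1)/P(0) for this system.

P(1)/P(0) = ∏_{i=0}^{1-1} λ_i/μ_{i+1}
= (9-0)×3.1/6.1
= 4.5738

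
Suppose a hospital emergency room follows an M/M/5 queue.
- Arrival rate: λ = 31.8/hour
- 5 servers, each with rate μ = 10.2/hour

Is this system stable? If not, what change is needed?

Stability requires ρ = λ/(cμ) < 1
ρ = 31.8/(5 × 10.2) = 31.8/51.00 = 0.6235
Since 0.6235 < 1, the system is STABLE.
The servers are busy 62.35% of the time.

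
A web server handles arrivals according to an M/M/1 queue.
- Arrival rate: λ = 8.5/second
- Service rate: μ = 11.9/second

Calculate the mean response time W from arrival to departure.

First, compute utilization: ρ = λ/μ = 8.5/11.9 = 0.7143
For M/M/1: W = 1/(μ-λ)
W = 1/(11.9-8.5) = 1/3.40
W = 0.2941 seconds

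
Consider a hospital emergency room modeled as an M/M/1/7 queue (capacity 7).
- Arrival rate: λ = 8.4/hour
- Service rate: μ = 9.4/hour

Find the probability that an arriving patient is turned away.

ρ = λ/μ = 8.4/9.4 = 0.89362
P₀ = (1-ρ)/(1-ρ^(K+1)) = (1-0.89362)/(1-0.89362^8) = 0.1064/0.5933 = 0.1793
P_K = P₀×ρ^K = 0.17929 × 0.89362^7 = 0.17929 × 0.45506 = 0.08159
Blocking probability = 8.16%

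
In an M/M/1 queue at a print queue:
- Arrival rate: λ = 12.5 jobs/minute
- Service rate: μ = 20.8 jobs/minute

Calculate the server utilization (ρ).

Server utilization: ρ = λ/μ
ρ = 12.5/20.8 = 0.6010
The server is busy 60.10% of the time.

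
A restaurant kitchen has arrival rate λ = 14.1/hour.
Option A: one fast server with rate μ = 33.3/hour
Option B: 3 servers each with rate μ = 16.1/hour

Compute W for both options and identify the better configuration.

Option A: single server μ = 33.3 (M/M/1)
  ρ_A = 14.1/33.3 = 0.4234
  W_A = 1/(μ-λ) = 1/(33.3-14.1) = 1/19.20 = 0.05208

Option B: 3 servers μ = 16.1 (M/M/3)
  ρ_B = λ/(cμ) = 14.1/(3×16.1) = 0.2919
  Offered load a = λ/μ = cρ = 14.1/16.1 = 0.8758
  P₀ = [ Σₙ₌₀^2 aⁿ/n! + a^3/(3!(1-ρ)) ]⁻¹
  Σ = a^0/0! + a^1/1! + a^2/2! = 1.0000 + 0.8758 + 0.3835 = 2.2593
  a^3/(3!(1-ρ)) = 0.6717/(6 × 0.7081) = 0.1581
  P₀ = 1/(2.2593 + 0.1581) = 0.4137
  Lq = P₀·a^3·ρ / (3!(1-ρ)²) = 0.4137 × 0.6717 × 0.2919 / (6 × 0.5014) = 0.02696
  Wq_B = Lq/λ = 0.02696/14.1 = 0.001912
  W_B = Wq_B + 1/μ = 0.001912 + 0.06211 = 0.06402

Since W_A = 0.05208 < W_B = 0.06402, Option A (single fast server) has the shorter time in system.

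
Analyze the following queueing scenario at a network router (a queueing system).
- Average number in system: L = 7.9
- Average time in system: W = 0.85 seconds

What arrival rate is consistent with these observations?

Little's Law: L = λW, so λ = L/W
λ = 7.9/0.85 = 9.2941 packets/second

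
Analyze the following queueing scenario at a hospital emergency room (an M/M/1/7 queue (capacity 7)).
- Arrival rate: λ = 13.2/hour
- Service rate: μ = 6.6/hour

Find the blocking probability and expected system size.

ρ = λ/μ = 13.2/6.6 = 2.0000
P₀ = (1-ρ)/(1-ρ^(K+1)) = (1-2.0000)/(1-2.0000^8) = -1.0000/-255.0000 = 0.003922
P_K = P₀×ρ^K = 0.003922 × 2.0000^7 = 0.003922 × 128.0000 = 0.5020
Blocking probability P_7 = 0.5020 (50.20%)
L = ρ[1 - (K+1)ρ^K + Kρ^(K+1)] / [(1-ρ)(1-ρ^(K+1))]
L = 2.0000 × (1 - 8×128.0000 + 7×256.0000) / ((1 - 2.0000) × (1 - 256.0000)) = 6.0314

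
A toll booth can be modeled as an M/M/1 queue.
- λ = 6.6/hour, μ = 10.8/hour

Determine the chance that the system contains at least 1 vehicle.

ρ = λ/μ = 6.6/10.8 = 0.6111
P(N ≥ n) = ρⁿ
P(N ≥ 1) = 0.6111^1
P(N ≥ 1) = 0.6111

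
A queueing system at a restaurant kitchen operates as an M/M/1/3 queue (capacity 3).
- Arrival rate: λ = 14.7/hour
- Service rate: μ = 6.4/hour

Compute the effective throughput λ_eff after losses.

ρ = λ/μ = 14.7/6.4 = 2.2969
P₀ = (1-ρ)/(1-ρ^(K+1)) = (1-2.2969)/(1-2.2969^4) = -1.2969/-26.8335 = 0.04833
P_K = P₀×ρ^K = 0.04833 × 2.2969^3 = 0.04833 × 12.1179 = 0.5857
λ_eff = λ(1-P_K) = 14.7 × (1 - 0.58567) = 14.7 × 0.41433 = 6.0907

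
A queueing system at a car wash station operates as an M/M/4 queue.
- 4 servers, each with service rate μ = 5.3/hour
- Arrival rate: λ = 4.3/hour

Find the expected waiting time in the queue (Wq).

Traffic intensity: ρ = λ/(cμ) = 4.3/(4×5.3) = 0.2028
Since ρ = 0.2028 < 1, system is stable.
Offered load a = λ/μ = cρ = 4.3/5.3 = 0.8113
P₀ = [ Σₙ₌₀^3 aⁿ/n! + a^4/(4!(1-ρ)) ]⁻¹
Σ = a^0/0! + a^1/1! + a^2/2! + a^3/3! = 1.0000 + 0.8113 + 0.3291 + 0.08901 = 2.2294
a^4/(4!(1-ρ)) = 0.4333/(24 × 0.7972) = 0.02265
P₀ = 1/(2.2294 + 0.02265) = 0.4440
Lq = P₀·a^4·ρ / (4!(1-ρ)²) = 0.44403 × 0.43328 × 0.20283 / (24 × 0.63548) = 0.002559
Wq = Lq/λ = 0.0025586/4.3 = 0.0005950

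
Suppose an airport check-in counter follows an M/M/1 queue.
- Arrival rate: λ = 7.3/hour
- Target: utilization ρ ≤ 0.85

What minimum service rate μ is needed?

ρ = λ/μ, so μ = λ/ρ
μ ≥ 7.3/0.85 = 8.5882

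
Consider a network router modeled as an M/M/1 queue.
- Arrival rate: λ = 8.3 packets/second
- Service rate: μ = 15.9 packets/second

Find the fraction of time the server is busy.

Server utilization: ρ = λ/μ
ρ = 8.3/15.9 = 0.5220
The server is busy 52.20% of the time.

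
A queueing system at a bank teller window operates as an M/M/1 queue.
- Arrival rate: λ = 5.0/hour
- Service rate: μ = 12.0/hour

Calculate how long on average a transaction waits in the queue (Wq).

First, compute utilization: ρ = λ/μ = 5.0/12.0 = 0.4167
For M/M/1: Wq = λ/(μ(μ-λ))
Wq = 5.0/(12.0 × (12.0-5.0))
Wq = 5.0/(12.0 × 7.00)
Wq = 0.05952 hours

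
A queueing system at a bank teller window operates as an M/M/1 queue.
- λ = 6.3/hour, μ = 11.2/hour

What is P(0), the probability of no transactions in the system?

ρ = λ/μ = 6.3/11.2 = 0.5625
P(0) = 1 - ρ = 1 - 0.5625 = 0.4375
The server is idle 43.75% of the time.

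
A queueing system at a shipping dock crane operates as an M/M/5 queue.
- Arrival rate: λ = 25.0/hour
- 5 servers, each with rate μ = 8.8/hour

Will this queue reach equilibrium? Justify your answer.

Stability requires ρ = λ/(cμ) < 1
ρ = 25.0/(5 × 8.8) = 25.0/44.00 = 0.5682
Since 0.5682 < 1, the system is STABLE.
The servers are busy 56.82% of the time.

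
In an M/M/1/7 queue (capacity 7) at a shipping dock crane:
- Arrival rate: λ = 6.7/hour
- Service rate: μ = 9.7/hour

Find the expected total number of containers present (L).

ρ = λ/μ = 6.7/9.7 = 0.69072
P₀ = (1-ρ)/(1-ρ^(K+1)) = (1-0.69072)/(1-0.69072^8) = 0.3093/0.9482 = 0.3262
P_K = P₀×ρ^K = 0.3262 × 0.69072^7 = 0.3262 × 0.07501 = 0.02447
L = ρ[1 - (K+1)ρ^K + Kρ^(K+1)] / [(1-ρ)(1-ρ^(K+1))]
L = 0.69072 × (1 - 8×0.07501 + 7×0.05181) / ((1 - 0.69072) × (1 - 0.05181)) = 1.7962 containers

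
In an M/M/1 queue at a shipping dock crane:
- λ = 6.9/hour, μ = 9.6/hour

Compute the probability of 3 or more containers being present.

ρ = λ/μ = 6.9/9.6 = 0.71875
P(N ≥ n) = ρⁿ
P(N ≥ 3) = 0.71875^3
P(N ≥ 3) = 0.3713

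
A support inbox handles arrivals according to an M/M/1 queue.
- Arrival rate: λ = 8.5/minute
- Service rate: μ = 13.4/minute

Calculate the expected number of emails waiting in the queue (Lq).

ρ = λ/μ = 8.5/13.4 = 0.6343
For M/M/1: Lq = λ²/(μ(μ-λ))
Lq = 72.25/(13.4 × 4.90)
Lq = 1.1004 emails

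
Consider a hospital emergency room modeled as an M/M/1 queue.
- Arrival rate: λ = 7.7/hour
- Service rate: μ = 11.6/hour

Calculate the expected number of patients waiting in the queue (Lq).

ρ = λ/μ = 7.7/11.6 = 0.6638
For M/M/1: Lq = λ²/(μ(μ-λ))
Lq = 59.29/(11.6 × 3.90)
Lq = 1.3106 patients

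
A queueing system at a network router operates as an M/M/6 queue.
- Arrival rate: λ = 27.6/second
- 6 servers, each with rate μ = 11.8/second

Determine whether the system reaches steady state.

Stability requires ρ = λ/(cμ) < 1
ρ = 27.6/(6 × 11.8) = 27.6/70.80 = 0.3898
Since 0.3898 < 1, the system is STABLE.
The servers are busy 38.98% of the time.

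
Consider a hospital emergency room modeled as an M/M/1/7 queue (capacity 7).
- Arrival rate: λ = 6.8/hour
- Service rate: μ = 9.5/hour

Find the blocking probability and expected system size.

ρ = λ/μ = 6.8/9.5 = 0.71579
P₀ = (1-ρ)/(1-ρ^(K+1)) = (1-0.71579)/(1-0.71579^8) = 0.2842/0.9311 = 0.3052
P_K = P₀×ρ^K = 0.30524 × 0.71579^7 = 0.30524 × 0.096272 = 0.02939
Blocking probability P_7 = 0.02939 (2.94%)
L = ρ[1 - (K+1)ρ^K + Kρ^(K+1)] / [(1-ρ)(1-ρ^(K+1))]
L = 0.71579 × (1 - 8×0.096272 + 7×0.068910) / ((1 - 0.71579) × (1 - 0.068910)) = 1.9264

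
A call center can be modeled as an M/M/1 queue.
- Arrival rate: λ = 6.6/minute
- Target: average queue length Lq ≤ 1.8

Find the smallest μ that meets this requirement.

For M/M/1: Lq = λ²/(μ(μ-λ))
Need Lq ≤ 1.8, i.e. μ(μ-λ) ≥ λ²/1.8
μ² - 6.6μ - 43.56/1.8 ≥ 0  →  μ² - 6.6μ - 24.2000 ≥ 0
Quadratic formula (positive root): μ = [λ + √(λ² + 4×24.2000)]/2
Discriminant: 43.56 + 4×24.2000 = 140.3600, √140.3600 = 11.8474
μ ≥ (6.6 + 11.8474)/2 = 9.2237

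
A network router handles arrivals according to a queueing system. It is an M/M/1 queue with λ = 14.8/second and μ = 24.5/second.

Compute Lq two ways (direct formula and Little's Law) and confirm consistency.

Method 1 (direct): Lq = λ²/(μ(μ-λ)) = 219.04/(24.5 × 9.70) = 0.9217

Method 2 (Little's Law):
W = 1/(μ-λ) = 1/9.70 = 0.1031
Wq = W - 1/μ = 0.1031 - 0.04082 = 0.06228
Lq = λWq = 14.8 × 0.06228 = 0.9217 ✔ (matches Method 1)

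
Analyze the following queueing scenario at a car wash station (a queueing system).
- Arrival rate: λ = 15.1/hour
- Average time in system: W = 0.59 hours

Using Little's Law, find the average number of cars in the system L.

Little's Law: L = λW
L = 15.1 × 0.59 = 8.9090 cars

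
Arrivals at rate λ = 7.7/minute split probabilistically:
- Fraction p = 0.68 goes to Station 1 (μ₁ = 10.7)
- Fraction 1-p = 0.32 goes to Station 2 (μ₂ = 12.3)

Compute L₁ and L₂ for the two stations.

Effective rates: λ₁ = 7.7×0.68 = 5.236, λ₂ = 7.7×0.32 = 2.464
Station 1: ρ₁ = 5.236/10.7 = 0.48935, L₁ = ρ₁/(1-ρ₁) = 0.48935/(1-0.48935) = 0.9583
Station 2: ρ₂ = 2.464/12.3 = 0.2003, L₂ = ρ₂/(1-ρ₂) = 0.2003/(1-0.2003) = 0.2505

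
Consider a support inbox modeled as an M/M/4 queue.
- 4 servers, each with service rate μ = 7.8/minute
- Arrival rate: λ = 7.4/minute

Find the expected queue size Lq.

Traffic intensity: ρ = λ/(cμ) = 7.4/(4×7.8) = 0.2372
Since ρ = 0.2372 < 1, system is stable.
Offered load a = λ/μ = cρ = 7.4/7.8 = 0.9487
P₀ = [ Σₙ₌₀^3 aⁿ/n! + a^4/(4!(1-ρ)) ]⁻¹
Σ = a^0/0! + a^1/1! + a^2/2! + a^3/3! = 1.0000 + 0.94872 + 0.45003 + 0.14232 = 2.5411
a^4/(4!(1-ρ)) = 0.8101/(24 × 0.7628) = 0.04425
P₀ = 1/(2.5411 + 0.04425) = 0.3868
Lq = P₀·a^4·ρ / (4!(1-ρ)²) = 0.3868 × 0.8101 × 0.2372 / (24 × 0.5819) = 0.005322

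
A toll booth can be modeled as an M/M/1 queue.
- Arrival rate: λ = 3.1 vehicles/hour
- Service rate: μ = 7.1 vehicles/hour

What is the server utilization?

Server utilization: ρ = λ/μ
ρ = 3.1/7.1 = 0.4366
The server is busy 43.66% of the time.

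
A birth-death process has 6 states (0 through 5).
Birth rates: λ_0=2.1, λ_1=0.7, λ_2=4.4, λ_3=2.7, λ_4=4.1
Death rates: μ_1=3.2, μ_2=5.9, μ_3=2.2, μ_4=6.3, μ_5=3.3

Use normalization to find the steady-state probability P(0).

Ratios P(n)/P(0) = (λ₀···λₙ₋₁)/(μ₁···μₙ):
P(1)/P(0) = (2.1)/(3.2) = 0.65625
P(2)/P(0) = (2.1×0.7)/(3.2×5.9) = 0.077860
P(3)/P(0) = (2.1×0.7×4.4)/(3.2×5.9×2.2) = 0.15572
P(4)/P(0) = (2.1×0.7×4.4×2.7)/(3.2×5.9×2.2×6.3) = 0.066737
P(5)/P(0) = (2.1×0.7×4.4×2.7×4.1)/(3.2×5.9×2.2×6.3×3.3) = 0.082916

Normalization: ∑ P(n) = 1
P(0) × (1.0000 + 0.65625 + 0.077860 + 0.15572 + 0.066737 + 0.082916) = 1
P(0) × 2.0395 = 1
P(0) = 1/2.0395 = 0.4903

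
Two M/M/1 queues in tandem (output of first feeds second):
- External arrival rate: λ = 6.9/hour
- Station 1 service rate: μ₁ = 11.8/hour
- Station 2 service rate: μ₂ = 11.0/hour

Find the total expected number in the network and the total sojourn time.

By Jackson's theorem, each station behaves as independent M/M/1.
Station 1: ρ₁ = 6.9/11.8 = 0.5847, L₁ = ρ₁/(1-ρ₁) = λ/(μ₁-λ) = 6.9/4.90 = 1.4082
Station 2: ρ₂ = 6.9/11.0 = 0.6273, L₂ = ρ₂/(1-ρ₂) = λ/(μ₂-λ) = 6.9/4.10 = 1.6829
Total: L = L₁ + L₂ = 1.4082 + 1.6829 = 3.0911
W = L/λ = 3.0911/6.9 = 0.4480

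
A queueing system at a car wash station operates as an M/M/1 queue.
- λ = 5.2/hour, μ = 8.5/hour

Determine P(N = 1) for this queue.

ρ = λ/μ = 5.2/8.5 = 0.6118
P(n) = (1-ρ)ρⁿ
P(1) = (1-0.6118) × 0.6118^1
P(1) = 0.3882 × 0.6118
P(1) = 0.2375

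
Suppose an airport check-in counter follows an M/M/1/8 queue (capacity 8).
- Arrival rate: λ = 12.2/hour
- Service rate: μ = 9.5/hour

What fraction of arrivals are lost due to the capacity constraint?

ρ = λ/μ = 12.2/9.5 = 1.2842
P₀ = (1-ρ)/(1-ρ^(K+1)) = (1-1.2842)/(1-1.2842^9) = -0.2842/-8.4994 = 0.03344
P_K = P₀×ρ^K = 0.033438 × 1.2842^8 = 0.033438 × 7.3971 = 0.2473
Blocking probability = 24.73%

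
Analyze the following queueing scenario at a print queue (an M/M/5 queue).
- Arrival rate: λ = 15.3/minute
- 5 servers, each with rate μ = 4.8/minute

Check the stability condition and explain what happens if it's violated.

Stability requires ρ = λ/(cμ) < 1
ρ = 15.3/(5 × 4.8) = 15.3/24.00 = 0.6375
Since 0.6375 < 1, the system is STABLE.
The servers are busy 63.75% of the time.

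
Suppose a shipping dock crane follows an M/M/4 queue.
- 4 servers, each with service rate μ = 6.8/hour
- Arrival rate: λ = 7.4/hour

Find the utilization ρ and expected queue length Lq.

Traffic intensity: ρ = λ/(cμ) = 7.4/(4×6.8) = 0.2721
Since ρ = 0.2721 < 1, system is stable.
Offered load a = λ/μ = cρ = 7.4/6.8 = 1.0882
P₀ = [ Σₙ₌₀^3 aⁿ/n! + a^4/(4!(1-ρ)) ]⁻¹
Σ = a^0/0! + a^1/1! + a^2/2! + a^3/3! = 1.00000 + 1.08824 + 0.592128 + 0.214792 = 2.8952
a^4/(4!(1-ρ)) = 1.4025/(24 × 0.7279) = 0.08028
P₀ = 1/(2.8952 + 0.08028) = 0.3361
Lq = P₀·a^4·ρ / (4!(1-ρ)²) = 0.33609 × 1.4025 × 0.27206 / (24 × 0.52990) = 0.01008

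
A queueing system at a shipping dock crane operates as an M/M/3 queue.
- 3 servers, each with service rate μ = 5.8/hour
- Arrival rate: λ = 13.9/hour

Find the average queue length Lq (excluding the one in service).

Traffic intensity: ρ = λ/(cμ) = 13.9/(3×5.8) = 0.7989
Since ρ = 0.7989 < 1, system is stable.
Offered load a = λ/μ = cρ = 13.9/5.8 = 2.3966
P₀ = [ Σₙ₌₀^2 aⁿ/n! + a^3/(3!(1-ρ)) ]⁻¹
Σ = a^0/0! + a^1/1! + a^2/2! = 1.0000 + 2.3966 + 2.8717 = 6.2683
a^3/(3!(1-ρ)) = 13.7645/(6 × 0.201149) = 11.4049
P₀ = 1/(6.2683 + 11.4049) = 0.05658
Lq = P₀·a^3·ρ / (3!(1-ρ)²) = 0.05658300 × 13.76450 × 0.7988506 / (6 × 0.04046109) = 2.5628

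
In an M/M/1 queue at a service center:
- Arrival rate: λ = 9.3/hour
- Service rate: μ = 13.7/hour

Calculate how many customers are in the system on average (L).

ρ = λ/μ = 9.3/13.7 = 0.6788
For M/M/1: L = λ/(μ-λ)
L = 9.3/(13.7-9.3) = 9.3/4.40
L = 2.1136 customers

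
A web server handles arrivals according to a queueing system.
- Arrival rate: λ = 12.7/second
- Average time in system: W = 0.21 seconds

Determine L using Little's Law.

Little's Law: L = λW
L = 12.7 × 0.21 = 2.6670 requests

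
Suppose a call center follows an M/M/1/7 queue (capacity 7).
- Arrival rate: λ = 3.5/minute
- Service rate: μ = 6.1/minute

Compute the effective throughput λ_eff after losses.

ρ = λ/μ = 3.5/6.1 = 0.57377
P₀ = (1-ρ)/(1-ρ^(K+1)) = (1-0.57377)/(1-0.57377^8) = 0.42623/0.98825 = 0.4313
P_K = P₀×ρ^K = 0.43130 × 0.57377^7 = 0.43130 × 0.020472 = 0.008830
λ_eff = λ(1-P_K) = 3.5 × (1 - 0.008830) = 3.5 × 0.99117 = 3.4691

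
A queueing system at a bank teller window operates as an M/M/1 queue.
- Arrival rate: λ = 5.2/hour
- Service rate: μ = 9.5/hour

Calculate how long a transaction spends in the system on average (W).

First, compute utilization: ρ = λ/μ = 5.2/9.5 = 0.5474
For M/M/1: W = 1/(μ-λ)
W = 1/(9.5-5.2) = 1/4.30
W = 0.2326 hours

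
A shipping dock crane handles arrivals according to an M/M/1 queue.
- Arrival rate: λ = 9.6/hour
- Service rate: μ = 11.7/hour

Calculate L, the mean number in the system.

ρ = λ/μ = 9.6/11.7 = 0.8205
For M/M/1: L = λ/(μ-λ)
L = 9.6/(11.7-9.6) = 9.6/2.10
L = 4.5714 containers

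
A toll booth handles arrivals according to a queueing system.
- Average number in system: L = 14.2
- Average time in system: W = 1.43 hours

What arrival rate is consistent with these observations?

Little's Law: L = λW, so λ = L/W
λ = 14.2/1.43 = 9.9301 vehicles/hour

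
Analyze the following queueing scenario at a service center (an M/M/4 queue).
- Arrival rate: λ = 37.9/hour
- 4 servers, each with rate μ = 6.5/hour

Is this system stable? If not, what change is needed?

Stability requires ρ = λ/(cμ) < 1
ρ = 37.9/(4 × 6.5) = 37.9/26.00 = 1.4577
Since 1.4577 ≥ 1, the system is UNSTABLE.
Need c > λ/μ = 37.9/6.5 = 5.83.
Minimum servers needed: c = 6.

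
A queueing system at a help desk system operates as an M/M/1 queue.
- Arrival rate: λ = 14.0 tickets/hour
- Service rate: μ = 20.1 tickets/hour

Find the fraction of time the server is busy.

Server utilization: ρ = λ/μ
ρ = 14.0/20.1 = 0.6965
The server is busy 69.65% of the time.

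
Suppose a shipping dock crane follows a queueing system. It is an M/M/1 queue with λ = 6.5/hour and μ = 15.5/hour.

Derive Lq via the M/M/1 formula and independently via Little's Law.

Method 1 (direct): Lq = λ²/(μ(μ-λ)) = 42.25/(15.5 × 9.00) = 0.3029

Method 2 (Little's Law):
W = 1/(μ-λ) = 1/9.00 = 0.111111
Wq = W - 1/μ = 0.111111 - 0.0645161 = 0.046595
Lq = λWq = 6.5 × 0.046595 = 0.3029 ✔ (matches Method 1)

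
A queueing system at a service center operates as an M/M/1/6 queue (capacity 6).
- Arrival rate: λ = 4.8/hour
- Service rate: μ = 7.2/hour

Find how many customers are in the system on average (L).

ρ = λ/μ = 4.8/7.2 = 0.666667
P₀ = (1-ρ)/(1-ρ^(K+1)) = (1-0.666667)/(1-0.666667^7) = 0.33333/0.94147 = 0.3541
P_K = P₀×ρ^K = 0.35406 × 0.666667^6 = 0.35406 × 0.087792 = 0.03108
L = ρ[1 - (K+1)ρ^K + Kρ^(K+1)] / [(1-ρ)(1-ρ^(K+1))]
L = 0.666667 × (1 - 7×0.087792 + 6×0.058528) / ((1 - 0.666667) × (1 - 0.058528)) = 1.5648 customers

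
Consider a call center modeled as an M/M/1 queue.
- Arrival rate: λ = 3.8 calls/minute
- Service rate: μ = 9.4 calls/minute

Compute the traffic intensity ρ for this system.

Server utilization: ρ = λ/μ
ρ = 3.8/9.4 = 0.4043
The server is busy 40.43% of the time.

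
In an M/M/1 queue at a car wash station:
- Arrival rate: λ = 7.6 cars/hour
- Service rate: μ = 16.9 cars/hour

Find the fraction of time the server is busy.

Server utilization: ρ = λ/μ
ρ = 7.6/16.9 = 0.4497
The server is busy 44.97% of the time.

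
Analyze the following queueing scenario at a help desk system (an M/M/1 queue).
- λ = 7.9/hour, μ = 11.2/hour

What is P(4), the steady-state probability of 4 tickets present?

ρ = λ/μ = 7.9/11.2 = 0.70536
P(n) = (1-ρ)ρⁿ
P(4) = (1-0.70536) × 0.70536^4
P(4) = 0.294640 × 0.247539
P(4) = 0.07293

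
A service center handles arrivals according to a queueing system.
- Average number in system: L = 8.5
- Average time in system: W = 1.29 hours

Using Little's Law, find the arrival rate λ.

Little's Law: L = λW, so λ = L/W
λ = 8.5/1.29 = 6.5891 customers/hour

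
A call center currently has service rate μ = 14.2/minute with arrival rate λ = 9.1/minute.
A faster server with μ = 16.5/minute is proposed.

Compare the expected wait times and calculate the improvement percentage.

System 1: ρ₁ = 9.1/14.2 = 0.6408, W₁ = 1/(14.2-9.1) = 0.19608
System 2: ρ₂ = 9.1/16.5 = 0.5515, W₂ = 1/(16.5-9.1) = 0.13514
Improvement: (W₁-W₂)/W₁ = (0.19608-0.13514)/0.19608 = 31.08%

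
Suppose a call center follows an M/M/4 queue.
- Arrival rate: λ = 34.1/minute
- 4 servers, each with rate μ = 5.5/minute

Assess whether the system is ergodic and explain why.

Stability requires ρ = λ/(cμ) < 1
ρ = 34.1/(4 × 5.5) = 34.1/22.00 = 1.5500
Since 1.5500 ≥ 1, the system is UNSTABLE.
Need c > λ/μ = 34.1/5.5 = 6.20.
Minimum servers needed: c = 7.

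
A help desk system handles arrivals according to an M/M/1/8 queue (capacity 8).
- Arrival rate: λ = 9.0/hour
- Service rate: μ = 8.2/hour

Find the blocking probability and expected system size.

ρ = λ/μ = 9.0/8.2 = 1.09756
P₀ = (1-ρ)/(1-ρ^(K+1)) = (1-1.09756)/(1-1.09756^9) = -0.09756/-1.3113 = 0.07440
P_K = P₀×ρ^K = 0.07440 × 1.09756^8 = 0.07440 × 2.1058 = 0.1567
Blocking probability P_8 = 0.1567 (15.67%)
L = ρ[1 - (K+1)ρ^K + Kρ^(K+1)] / [(1-ρ)(1-ρ^(K+1))]
L = 1.09756 × (1 - 9×2.105844 + 8×2.311290) / ((1 - 1.09756) × (1 - 2.311290)) = 4.6134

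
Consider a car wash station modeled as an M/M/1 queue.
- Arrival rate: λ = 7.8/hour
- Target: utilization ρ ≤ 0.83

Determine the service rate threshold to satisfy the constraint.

ρ = λ/μ, so μ = λ/ρ
μ ≥ 7.8/0.83 = 9.3976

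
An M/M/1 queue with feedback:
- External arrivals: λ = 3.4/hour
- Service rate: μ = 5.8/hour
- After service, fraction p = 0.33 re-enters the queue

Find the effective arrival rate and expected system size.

Effective arrival rate: λ_eff = λ/(1-p) = 3.4/(1-0.33) = 3.4/0.67 = 5.07463
ρ = λ_eff/μ = 5.07463/5.8 = 0.874936
L = ρ/(1-ρ) = 0.874936/(1-0.874936) = 6.9959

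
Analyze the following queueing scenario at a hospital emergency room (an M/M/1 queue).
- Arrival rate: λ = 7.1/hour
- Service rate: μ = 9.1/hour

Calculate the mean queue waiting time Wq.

First, compute utilization: ρ = λ/μ = 7.1/9.1 = 0.7802
For M/M/1: Wq = λ/(μ(μ-λ))
Wq = 7.1/(9.1 × (9.1-7.1))
Wq = 7.1/(9.1 × 2.00)
Wq = 0.3901 hours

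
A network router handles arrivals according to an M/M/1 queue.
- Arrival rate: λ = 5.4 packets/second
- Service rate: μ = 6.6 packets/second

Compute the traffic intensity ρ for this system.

Server utilization: ρ = λ/μ
ρ = 5.4/6.6 = 0.8182
The server is busy 81.82% of the time.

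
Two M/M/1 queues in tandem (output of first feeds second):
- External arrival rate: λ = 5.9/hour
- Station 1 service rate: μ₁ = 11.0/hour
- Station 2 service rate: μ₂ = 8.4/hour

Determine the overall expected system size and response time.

By Jackson's theorem, each station behaves as independent M/M/1.
Station 1: ρ₁ = 5.9/11.0 = 0.5364, L₁ = ρ₁/(1-ρ₁) = λ/(μ₁-λ) = 5.9/5.10 = 1.1569
Station 2: ρ₂ = 5.9/8.4 = 0.7024, L₂ = ρ₂/(1-ρ₂) = λ/(μ₂-λ) = 5.9/2.50 = 2.3600
Total: L = L₁ + L₂ = 1.1569 + 2.3600 = 3.5169
W = L/λ = 3.5169/5.9 = 0.5961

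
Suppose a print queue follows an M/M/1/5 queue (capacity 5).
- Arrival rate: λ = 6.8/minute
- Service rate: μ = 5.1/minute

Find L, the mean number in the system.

ρ = λ/μ = 6.8/5.1 = 1.33333
P₀ = (1-ρ)/(1-ρ^(K+1)) = (1-1.33333)/(1-1.33333^6) = -0.33333/-4.6186 = 0.07217
P_K = P₀×ρ^K = 0.07217 × 1.33333^5 = 0.07217 × 4.2139 = 0.3041
L = ρ[1 - (K+1)ρ^K + Kρ^(K+1)] / [(1-ρ)(1-ρ^(K+1))]
L = 1.33333 × (1 - 6×4.21394 + 5×5.61857) / ((1 - 1.33333) × (1 - 5.61857)) = 3.2991 jobs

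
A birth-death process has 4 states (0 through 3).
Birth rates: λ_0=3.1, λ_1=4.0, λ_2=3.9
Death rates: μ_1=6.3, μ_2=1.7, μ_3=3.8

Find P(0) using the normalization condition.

Ratios P(n)/P(0) = (λ₀···λₙ₋₁)/(μ₁···μₙ):
P(1)/P(0) = (3.1)/(6.3) = 0.492063
P(2)/P(0) = (3.1×4.0)/(6.3×1.7) = 1.15780
P(3)/P(0) = (3.1×4.0×3.9)/(6.3×1.7×3.8) = 1.18826

Normalization: ∑ P(n) = 1
P(0) × (1.00000 + 0.492063 + 1.15780 + 1.18826) = 1
P(0) × 3.8381 = 1
P(0) = 1/3.8381 = 0.2605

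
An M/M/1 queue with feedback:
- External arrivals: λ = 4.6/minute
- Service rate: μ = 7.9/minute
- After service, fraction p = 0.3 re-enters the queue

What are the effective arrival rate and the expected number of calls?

Effective arrival rate: λ_eff = λ/(1-p) = 4.6/(1-0.3) = 4.6/0.70 = 6.571429
ρ = λ_eff/μ = 6.571429/7.9 = 0.831826
L = ρ/(1-ρ) = 0.831826/(1-0.831826) = 4.9462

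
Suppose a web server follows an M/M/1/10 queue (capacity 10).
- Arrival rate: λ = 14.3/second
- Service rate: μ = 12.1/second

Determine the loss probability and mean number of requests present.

ρ = λ/μ = 14.3/12.1 = 1.18182
P₀ = (1-ρ)/(1-ρ^(K+1)) = (1-1.18182)/(1-1.18182^11) = -0.18182/-5.2815 = 0.03443
P_K = P₀×ρ^K = 0.03443 × 1.18182^10 = 0.03443 × 5.3151 = 0.1830
Blocking probability P_10 = 0.1830 (18.30%)
L = ρ[1 - (K+1)ρ^K + Kρ^(K+1)] / [(1-ρ)(1-ρ^(K+1))]
L = 1.18182 × (1 - 11×5.31512 + 10×6.28152) / ((1 - 1.18182) × (1 - 6.28152)) = 6.5828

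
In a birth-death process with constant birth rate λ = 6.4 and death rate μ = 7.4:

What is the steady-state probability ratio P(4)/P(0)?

For constant rates: P(n)/P(0) = (λ/μ)^n
P(4)/P(0) = (6.4/7.4)^4 = 0.86486^4 = 0.5595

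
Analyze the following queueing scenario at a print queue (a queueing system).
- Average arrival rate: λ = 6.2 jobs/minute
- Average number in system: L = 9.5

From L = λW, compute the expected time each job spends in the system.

Little's Law: L = λW, so W = L/λ
W = 9.5/6.2 = 1.5323 minutes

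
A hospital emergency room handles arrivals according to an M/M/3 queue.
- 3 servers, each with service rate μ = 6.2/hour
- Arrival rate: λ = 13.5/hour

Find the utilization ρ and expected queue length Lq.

Traffic intensity: ρ = λ/(cμ) = 13.5/(3×6.2) = 0.7258
Since ρ = 0.7258 < 1, system is stable.
Offered load a = λ/μ = cρ = 13.5/6.2 = 2.1774
P₀ = [ Σₙ₌₀^2 aⁿ/n! + a^3/(3!(1-ρ)) ]⁻¹
Σ = a^0/0! + a^1/1! + a^2/2! = 1.0000 + 2.1774 + 2.3706 = 5.5480
a^3/(3!(1-ρ)) = 10.3235/(6 × 0.27419) = 6.2751
P₀ = 1/(5.5480 + 6.2751) = 0.08458
Lq = P₀·a^3·ρ / (3!(1-ρ)²) = 0.08458 × 10.3235 × 0.7258 / (6 × 0.07518) = 1.4049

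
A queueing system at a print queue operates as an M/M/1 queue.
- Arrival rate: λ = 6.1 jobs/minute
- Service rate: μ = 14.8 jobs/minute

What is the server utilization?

Server utilization: ρ = λ/μ
ρ = 6.1/14.8 = 0.4122
The server is busy 41.22% of the time.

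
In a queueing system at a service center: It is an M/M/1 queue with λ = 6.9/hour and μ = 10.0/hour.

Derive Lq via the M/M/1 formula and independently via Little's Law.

Method 1 (direct): Lq = λ²/(μ(μ-λ)) = 47.61/(10.0 × 3.10) = 1.5358

Method 2 (Little's Law):
W = 1/(μ-λ) = 1/3.10 = 0.32258
Wq = W - 1/μ = 0.32258 - 0.10000 = 0.22258
Lq = λWq = 6.9 × 0.22258 = 1.5358 ✔ (matches Method 1)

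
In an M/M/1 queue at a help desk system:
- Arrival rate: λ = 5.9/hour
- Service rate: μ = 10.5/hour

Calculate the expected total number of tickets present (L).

ρ = λ/μ = 5.9/10.5 = 0.5619
For M/M/1: L = λ/(μ-λ)
L = 5.9/(10.5-5.9) = 5.9/4.60
L = 1.2826 tickets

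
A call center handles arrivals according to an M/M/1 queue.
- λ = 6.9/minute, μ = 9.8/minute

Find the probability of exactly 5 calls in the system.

ρ = λ/μ = 6.9/9.8 = 0.70408
P(n) = (1-ρ)ρⁿ
P(5) = (1-0.70408) × 0.70408^5
P(5) = 0.29592 × 0.17303
P(5) = 0.05120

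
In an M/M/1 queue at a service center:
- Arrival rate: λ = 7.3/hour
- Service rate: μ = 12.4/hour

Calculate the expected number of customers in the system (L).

ρ = λ/μ = 7.3/12.4 = 0.5887
For M/M/1: L = λ/(μ-λ)
L = 7.3/(12.4-7.3) = 7.3/5.10
L = 1.4314 customers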